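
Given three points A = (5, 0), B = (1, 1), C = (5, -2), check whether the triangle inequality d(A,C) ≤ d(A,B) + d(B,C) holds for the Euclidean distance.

d(A,B) = √(4² + 1²) = √17 ≈ 4.1231, d(B,C) = √(4² + 3²) = √25 = 5, d(A,C) = √(0² + 2²) = √4 = 2.
d(A,C) = 2 ≤ 4.1231 + 5 = 9.1231. Triangle inequality is satisfied.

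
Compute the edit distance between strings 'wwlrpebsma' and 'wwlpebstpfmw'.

Let D[i][j] be the edit distance between the first i characters of 'wwlrpebsma' and the first j characters of 'wwlpebstpfmw', with D[i][0] = i, D[0][j] = j, and D[i][j] = D[i-1][j-1] if the characters match, else 1 + min(D[i-1][j], D[i][j-1], D[i-1][j-1]). Filling the table (rows: prefixes of 'wwlrpebsma', columns: prefixes of 'wwlpebstpfmw'):
     ε  w  w  l  p  e  b  s  t  p  f  m  w
  ε  0  1  2  3  4  5  6  7  8  9 10 11 12
  w  1  0  1  2  3  4  5  6  7  8  9 10 11
  w  2  1  0  1  2  3  4  5  6  7  8  9 10
  l  3  2  1  0  1  2  3  4  5  6  7  8  9
  r  4  3  2  1  1  2  3  4  5  6  7  8  9
  p  5  4  3  2  1  2  3  4  5  5  6  7  8
  e  6  5  4  3  2  1  2  3  4  5  6  7  8
  b  7  6  5  4  3  2  1  2  3  4  5  6  7
  s  8  7  6  5  4  3  2  1  2  3  4  5  6
  m  9  8  7  6  5  4  3  2  2  3  4  4  5
  a 10  9  8  7  6  5  4  3  3  3  4  5  5
The bottom-right entry gives D[10][12] = 5, so no sequence of fewer than 5 edits works. Backtracking through the table gives one optimal edit sequence (5 edits):
  wwlrpebsma → wwlpebsma (del r @4)
  wwlpebsma → wwlpebstma (ins t @8)
  wwlpebstma → wwlpebstpma (ins p @9)
  wwlpebstpma → wwlpebstpfma (ins f @10)
  wwlpebstpfma → wwlpebstpfmw (sub a→w @12)
Edit distance = 5.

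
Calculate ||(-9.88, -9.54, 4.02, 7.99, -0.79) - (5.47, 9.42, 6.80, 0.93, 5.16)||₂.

√(Σ(x_i - y_i)²) = √((-9.88 - 5.47)² + (-9.54 - 9.42)² + (4.02 - 6.8)² + (7.99 - 0.93)² + (-0.79 - 5.16)²)
= √((-15.35)² + (-18.96)² + (-2.78)² + 7.06² + (-5.95)²) = √(235.6225 + 359.4816 + 7.7284 + 49.8436 + 35.4025) = √688.0786 ≈ 26.2313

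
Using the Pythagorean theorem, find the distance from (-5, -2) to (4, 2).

√(Σ(x_i - y_i)²) = √((-5 - 4)² + (-2 - 2)²)
= √((-9)² + (-4)²) = √(81 + 16) = √97 ≈ 9.8489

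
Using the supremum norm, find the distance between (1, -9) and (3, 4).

max(|x_i - y_i|) = max(|1 - 3|, |-9 - 4|) = max(2, 13) = 13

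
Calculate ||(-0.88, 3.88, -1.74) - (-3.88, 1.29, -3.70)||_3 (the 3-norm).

(Σ|x_i - y_i|^3)^(1/3) = (|-0.88 - (-3.88)|^3 + |3.88 - 1.29|^3 + |-1.74 - (-3.7)|^3)^(1/3)
= (3^3 + 2.59^3 + 1.96^3)^(1/3) ≈ (27 + 17.374 + 7.5295)^(1/3) = (51.9035)^(1/3) ≈ 3.7302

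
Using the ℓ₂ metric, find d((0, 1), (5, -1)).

√(Σ(x_i - y_i)²) = √((0 - 5)² + (1 - (-1))²)
= √((-5)² + 2²) = √(25 + 4) = √29 ≈ 5.3852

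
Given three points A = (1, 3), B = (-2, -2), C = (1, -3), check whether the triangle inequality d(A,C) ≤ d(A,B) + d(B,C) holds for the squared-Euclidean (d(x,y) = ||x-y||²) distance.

d(A,B) = 3² + 5² = 34, d(B,C) = 3² + 1² = 10, d(A,C) = 0² + 6² = 36.
d(A,C) = 36 ≤ 34 + 10 = 44. Triangle inequality is satisfied.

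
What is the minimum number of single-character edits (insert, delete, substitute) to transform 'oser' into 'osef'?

Let D[i][j] be the edit distance between the first i characters of 'oser' and the first j characters of 'osef', with D[i][0] = i, D[0][j] = j, and D[i][j] = D[i-1][j-1] if the characters match, else 1 + min(D[i-1][j], D[i][j-1], D[i-1][j-1]). Filling the table (rows: prefixes of 'oser', columns: prefixes of 'osef'):
     ε  o  s  e  f
  ε  0  1  2  3  4
  o  1  0  1  2  3
  s  2  1  0  1  2
  e  3  2  1  0  1
  r  4  3  2  1  1
The bottom-right entry gives D[4][4] = 1, so no sequence of fewer than 1 edit works. Backtracking through the table gives one optimal edit sequence (1 edit):
  oser → osef (sub r→f @4)
Edit distance = 1.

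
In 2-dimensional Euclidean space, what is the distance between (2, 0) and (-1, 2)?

√(Σ(x_i - y_i)²) = √((2 - (-1))² + (0 - 2)²)
= √(3² + (-2)²) = √(9 + 4) = √13 ≈ 3.6056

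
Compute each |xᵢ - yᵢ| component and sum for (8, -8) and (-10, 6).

Σ|x_i - y_i| = |8 - (-10)| + |-8 - 6| = 18 + 14 = 32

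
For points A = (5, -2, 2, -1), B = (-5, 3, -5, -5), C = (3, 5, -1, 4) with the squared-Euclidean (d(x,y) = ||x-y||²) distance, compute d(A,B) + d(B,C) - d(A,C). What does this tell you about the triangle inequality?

d(A,B) = 10² + 5² + 7² + 4² = 190, d(B,C) = 8² + 2² + 4² + 9² = 165, d(A,C) = 2² + 7² + 3² + 5² = 87.
d(A,B) + d(B,C) - d(A,C) = 190 + 165 - 87 = 355 - 87 = 268. This is ≥ 0, so the triangle inequality holds for these points.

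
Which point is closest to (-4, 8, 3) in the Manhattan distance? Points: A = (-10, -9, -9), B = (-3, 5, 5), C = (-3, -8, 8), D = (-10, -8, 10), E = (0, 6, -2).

Distances: d(A) = 35, d(B) = 6, d(C) = 22, d(D) = 29, d(E) = 11. Nearest: B = (-3, 5, 5) with distance 6.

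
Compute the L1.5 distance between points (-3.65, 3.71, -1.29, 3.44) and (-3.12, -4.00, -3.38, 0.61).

(Σ|x_i - y_i|^1.5)^(1/1.5) = (|-3.65 - (-3.12)|^1.5 + |3.71 - (-4)|^1.5 + |-1.29 - (-3.38)|^1.5 + |3.44 - 0.61|^1.5)^(1/1.5)
= (0.53^1.5 + 7.71^1.5 + 2.09^1.5 + 2.83^1.5)^(1/1.5) ≈ (0.3858 + 21.4083 + 3.0215 + 4.7608)^(1/1.5) = (29.5764)^(1/1.5) ≈ 9.5638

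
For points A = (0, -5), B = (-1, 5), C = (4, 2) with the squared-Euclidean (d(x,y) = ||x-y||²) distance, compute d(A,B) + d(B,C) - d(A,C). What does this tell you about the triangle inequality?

d(A,B) = 1² + 10² = 101, d(B,C) = 5² + 3² = 34, d(A,C) = 4² + 7² = 65.
d(A,B) + d(B,C) - d(A,C) = 101 + 34 - 65 = 135 - 65 = 70. This is ≥ 0, so the triangle inequality holds for these points.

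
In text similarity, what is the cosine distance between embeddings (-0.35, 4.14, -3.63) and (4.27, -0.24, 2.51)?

With u = (-0.35, 4.14, -3.63), v = (4.27, -0.24, 2.51):
u·v = (-0.35)·4.27 + 4.14·(-0.24) + (-3.63)·2.51 = (-1.4945) + (-0.9936) + (-9.1113) = -11.5994.
|u| = √((-0.35)² + 4.14² + (-3.63)²) = √(0.1225 + 17.1396 + 13.1769) = √30.439, |v| = √(4.27² + (-0.24)² + 2.51²) = √(18.2329 + 0.0576 + 6.3001) = √24.5906.
cos θ = (u·v)/(|u||v|) = -11.5994/(√30.439·√24.5906) ≈ -0.424
Cosine distance = 1 - cos θ ≈ 1 - (-0.424) = 1.424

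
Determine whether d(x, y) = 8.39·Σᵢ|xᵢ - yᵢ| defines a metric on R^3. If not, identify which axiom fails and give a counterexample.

Yes. The L1 (Manhattan) norm induces a metric on R^3, and multiplying a metric by a positive constant 8.39 > 0 preserves all four axioms: non-negativity (8.39·||x-y|| ≥ 0), identity (8.39·||x-y|| = 0 ⟺ ||x-y|| = 0 ⟺ x = y), symmetry (||x-y|| = ||y-x||), and the triangle inequality (8.39·||x-z|| ≤ 8.39·||x-y|| + 8.39·||y-z||). So d is a metric.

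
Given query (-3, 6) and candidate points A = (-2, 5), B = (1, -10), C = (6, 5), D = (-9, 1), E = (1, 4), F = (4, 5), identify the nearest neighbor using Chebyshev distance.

Distances: d(A) = 1, d(B) = 16, d(C) = 9, d(D) = 6, d(E) = 4, d(F) = 7. Nearest: A = (-2, 5) with distance 1.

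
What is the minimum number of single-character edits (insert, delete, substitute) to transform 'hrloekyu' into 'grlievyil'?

Let D[i][j] be the edit distance between the first i characters of 'hrloekyu' and the first j characters of 'grlievyil', with D[i][0] = i, D[0][j] = j, and D[i][j] = D[i-1][j-1] if the characters match, else 1 + min(D[i-1][j], D[i][j-1], D[i-1][j-1]). Filling the table (rows: prefixes of 'hrloekyu', columns: prefixes of 'grlievyil'):
     ε  g  r  l  i  e  v  y  i  l
  ε  0  1  2  3  4  5  6  7  8  9
  h  1  1  2  3  4  5  6  7  8  9
  r  2  2  1  2  3  4  5  6  7  8
  l  3  3  2  1  2  3  4  5  6  7
  o  4  4  3  2  2  3  4  5  6  7
  e  5  5  4  3  3  2  3  4  5  6
  k  6  6  5  4  4  3  3  4  5  6
  y  7  7  6  5  5  4  4  3  4  5
  u  8  8  7  6  6  5  5  4  4  5
The bottom-right entry gives D[8][9] = 5, so no sequence of fewer than 5 edits works. Backtracking through the table gives one optimal edit sequence (5 edits):
  hrloekyu → grloekyu (sub h→g @1)
  grloekyu → grliekyu (sub o→i @4)
  grliekyu → grlievyu (sub k→v @6)
  grlievyu → grlievyiu (ins i @8)
  grlievyiu → grlievyil (sub u→l @9)
Edit distance = 5.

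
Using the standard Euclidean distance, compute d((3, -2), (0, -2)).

(Σ|x_i - y_i|^2)^(1/2) = (|3 - 0|^2 + |-2 - (-2)|^2)^(1/2)
= (3^2 + 0^2)^(1/2) = (9 + 0)^(1/2) = (9)^(1/2) = 3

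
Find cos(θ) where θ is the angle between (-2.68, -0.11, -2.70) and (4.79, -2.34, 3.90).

With u = (-2.68, -0.11, -2.70), v = (4.79, -2.34, 3.90):
u·v = (-2.68)·4.79 + (-0.11)·(-2.34) + (-2.7)·3.9 = (-12.8372) + 0.2574 + (-10.53) = -23.1098.
|u| = √((-2.68)² + (-0.11)² + (-2.7)²) = √(7.1824 + 0.0121 + 7.29) = √14.4845, |v| = √(4.79² + (-2.34)² + 3.9²) = √(22.9441 + 5.4756 + 15.21) = √43.6297.
cos θ = (u·v)/(|u||v|) = -23.1098/(√14.4845·√43.6297) ≈ -0.9193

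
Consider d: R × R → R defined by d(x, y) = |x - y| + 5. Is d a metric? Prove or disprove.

No. d fails identity of indiscernibles (specifically d(x,x) = 0): d(2, 2) = |2 - 2| + 5 = 0 + 5 = 5 ≠ 0.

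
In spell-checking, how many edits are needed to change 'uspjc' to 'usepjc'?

Let D[i][j] be the edit distance between the first i characters of 'uspjc' and the first j characters of 'usepjc', with D[i][0] = i, D[0][j] = j, and D[i][j] = D[i-1][j-1] if the characters match, else 1 + min(D[i-1][j], D[i][j-1], D[i-1][j-1]). Filling the table (rows: prefixes of 'uspjc', columns: prefixes of 'usepjc'):
     ε  u  s  e  p  j  c
  ε  0  1  2  3  4  5  6
  u  1  0  1  2  3  4  5
  s  2  1  0  1  2  3  4
  p  3  2  1  1  1  2  3
  j  4  3  2  2  2  1  2
  c  5  4  3  3  3  2  1
The bottom-right entry gives D[5][6] = 1, so no sequence of fewer than 1 edit works. Backtracking through the table gives one optimal edit sequence (1 edit):
  uspjc → usepjc (ins e @3)
Edit distance = 1.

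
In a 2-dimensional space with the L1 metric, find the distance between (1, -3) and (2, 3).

Σ|x_i - y_i| = |1 - 2| + |-3 - 3| = 1 + 6 = 7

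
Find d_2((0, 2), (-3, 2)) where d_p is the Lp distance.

(Σ|x_i - y_i|^2)^(1/2) = (|0 - (-3)|^2 + |2 - 2|^2)^(1/2)
= (3^2 + 0^2)^(1/2) = (9 + 0)^(1/2) = (9)^(1/2) = 3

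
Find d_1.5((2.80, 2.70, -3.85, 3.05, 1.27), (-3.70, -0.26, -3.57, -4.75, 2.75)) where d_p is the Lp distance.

(Σ|x_i - y_i|^1.5)^(1/1.5) = (|2.8 - (-3.7)|^1.5 + |2.7 - (-0.26)|^1.5 + |-3.85 - (-3.57)|^1.5 + |3.05 - (-4.75)|^1.5 + |1.27 - 2.75|^1.5)^(1/1.5)
= (6.5^1.5 + 2.96^1.5 + 0.28^1.5 + 7.8^1.5 + 1.48^1.5)^(1/1.5) ≈ (16.5718 + 5.0926 + 0.1482 + 21.7842 + 1.8005)^(1/1.5) = (45.3973)^(1/1.5) ≈ 12.7258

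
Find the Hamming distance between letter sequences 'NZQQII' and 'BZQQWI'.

Differing positions: 1, 5. Hamming distance = 2.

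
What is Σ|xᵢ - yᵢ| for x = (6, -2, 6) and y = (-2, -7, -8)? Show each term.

Σ|x_i - y_i| = |6 - (-2)| + |-2 - (-7)| + |6 - (-8)| = 8 + 5 + 14 = 27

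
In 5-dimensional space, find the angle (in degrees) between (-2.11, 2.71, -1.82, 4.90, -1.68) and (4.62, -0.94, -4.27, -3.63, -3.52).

With u = (-2.11, 2.71, -1.82, 4.90, -1.68), v = (4.62, -0.94, -4.27, -3.63, -3.52):
u·v = (-2.11)·4.62 + 2.71·(-0.94) + (-1.82)·(-4.27) + 4.9·(-3.63) + (-1.68)·(-3.52) = (-9.7482) + (-2.5474) + 7.7714 + (-17.787) + 5.9136 = -16.3976.
|u| = √((-2.11)² + 2.71² + (-1.82)² + 4.9² + (-1.68)²) = √(4.4521 + 7.3441 + 3.3124 + 24.01 + 2.8224) = √41.941, |v| = √(4.62² + (-0.94)² + (-4.27)² + (-3.63)² + (-3.52)²) = √(21.3444 + 0.8836 + 18.2329 + 13.1769 + 12.3904) = √66.0282.
cos θ = (u·v)/(|u||v|) = -16.3976/(√41.941·√66.0282) ≈ -0.311599
θ = arccos(-0.311599) ≈ 108.16°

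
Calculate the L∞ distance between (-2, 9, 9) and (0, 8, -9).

max(|x_i - y_i|) = max(|-2 - 0|, |9 - 8|, |9 - (-9)|) = max(2, 1, 18) = 18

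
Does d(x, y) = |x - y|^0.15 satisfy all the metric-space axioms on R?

Yes. With 0 < p = 0.15 ≤ 1, d(x,y) = |x-y|^0.15 is a metric on R. Non-negativity and symmetry are immediate; |x-y|^0.15 = 0 ⟺ |x-y| = 0 ⟺ x = y. For the triangle inequality, the function t ↦ t^0.15 is subadditive on [0,∞) when p ≤ 1, so |x-z|^0.15 ≤ (|x-y| + |y-z|)^0.15 ≤ |x-y|^0.15 + |y-z|^0.15.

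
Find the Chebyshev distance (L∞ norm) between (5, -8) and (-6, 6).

max(|x_i - y_i|) = max(|5 - (-6)|, |-8 - 6|) = max(11, 14) = 14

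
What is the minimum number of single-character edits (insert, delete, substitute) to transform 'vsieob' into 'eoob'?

Let D[i][j] be the edit distance between the first i characters of 'vsieob' and the first j characters of 'eoob', with D[i][0] = i, D[0][j] = j, and D[i][j] = D[i-1][j-1] if the characters match, else 1 + min(D[i-1][j], D[i][j-1], D[i-1][j-1]). Filling the table (rows: prefixes of 'vsieob', columns: prefixes of 'eoob'):
     ε  e  o  o  b
  ε  0  1  2  3  4
  v  1  1  2  3  4
  s  2  2  2  3  4
  i  3  3  3  3  4
  e  4  3  4  4  4
  o  5  4  3  4  5
  b  6  5  4  4  4
The bottom-right entry gives D[6][4] = 4, so no sequence of fewer than 4 edits works. Backtracking through the table gives one optimal edit sequence (4 edits):
  vsieob → sieob (del v @1)
  sieob → ieob (del s @1)
  ieob → eeob (sub i→e @1)
  eeob → eoob (sub e→o @2)
Edit distance = 4.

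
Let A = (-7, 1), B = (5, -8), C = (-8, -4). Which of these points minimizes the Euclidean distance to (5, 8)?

Distances: d(A) ≈ 13.8924, d(B) = 16, d(C) ≈ 17.6918. Nearest: A = (-7, 1) with distance 13.8924.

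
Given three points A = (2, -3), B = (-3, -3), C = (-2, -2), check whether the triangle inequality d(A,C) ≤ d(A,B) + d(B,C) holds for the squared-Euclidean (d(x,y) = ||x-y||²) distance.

d(A,B) = 5² + 0² = 25, d(B,C) = 1² + 1² = 2, d(A,C) = 4² + 1² = 17.
d(A,C) = 17 ≤ 25 + 2 = 27. Triangle inequality is satisfied.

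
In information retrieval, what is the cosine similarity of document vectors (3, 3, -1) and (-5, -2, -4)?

With u = (3, 3, -1), v = (-5, -2, -4):
u·v = 3·(-5) + 3·(-2) + (-1)·(-4) = (-15) + (-6) + 4 = -17.
|u| = √(3² + 3² + (-1)²) = √19, |v| = √((-5)² + (-2)² + (-4)²) = √45, so |u||v| = √(19·45) = √855.
cos θ = (u·v)/(|u||v|) = -17/√855 ≈ -0.5814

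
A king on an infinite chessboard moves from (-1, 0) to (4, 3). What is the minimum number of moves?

max(|x_i - y_i|) = max(|-1 - 4|, |0 - 3|) = max(5, 3) = 5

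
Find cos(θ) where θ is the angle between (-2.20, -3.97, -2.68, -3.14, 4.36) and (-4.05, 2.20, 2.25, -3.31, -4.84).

With u = (-2.20, -3.97, -2.68, -3.14, 4.36), v = (-4.05, 2.20, 2.25, -3.31, -4.84):
u·v = (-2.2)·(-4.05) + (-3.97)·2.2 + (-2.68)·2.25 + (-3.14)·(-3.31) + 4.36·(-4.84) = 8.91 + (-8.734) + (-6.03) + 10.3934 + (-21.1024) = -16.563.
|u| = √((-2.2)² + (-3.97)² + (-2.68)² + (-3.14)² + 4.36²) = √(4.84 + 15.7609 + 7.1824 + 9.8596 + 19.0096) = √56.6525, |v| = √((-4.05)² + 2.2² + 2.25² + (-3.31)² + (-4.84)²) = √(16.4025 + 4.84 + 5.0625 + 10.9561 + 23.4256) = √60.6867.
cos θ = (u·v)/(|u||v|) = -16.563/(√56.6525·√60.6867) ≈ -0.2825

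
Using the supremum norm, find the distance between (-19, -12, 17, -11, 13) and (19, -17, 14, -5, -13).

max(|x_i - y_i|) = max(|-19 - 19|, |-12 - (-17)|, |17 - 14|, |-11 - (-5)|, |13 - (-13)|) = max(38, 5, 3, 6, 26) = 38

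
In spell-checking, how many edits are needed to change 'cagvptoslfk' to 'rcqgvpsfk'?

Let D[i][j] be the edit distance between the first i characters of 'cagvptoslfk' and the first j characters of 'rcqgvpsfk', with D[i][0] = i, D[0][j] = j, and D[i][j] = D[i-1][j-1] if the characters match, else 1 + min(D[i-1][j], D[i][j-1], D[i-1][j-1]). Filling the table (rows: prefixes of 'cagvptoslfk', columns: prefixes of 'rcqgvpsfk'):
     ε  r  c  q  g  v  p  s  f  k
  ε  0  1  2  3  4  5  6  7  8  9
  c  1  1  1  2  3  4  5  6  7  8
  a  2  2  2  2  3  4  5  6  7  8
  g  3  3  3  3  2  3  4  5  6  7
  v  4  4  4  4  3  2  3  4  5  6
  p  5  5  5  5  4  3  2  3  4  5
  t  6  6  6  6  5  4  3  3  4  5
  o  7  7  7  7  6  5  4  4  4  5
  s  8  8  8  8  7  6  5  4  5  5
  l  9  9  9  9  8  7  6  5  5  6
  f 10 10 10 10  9  8  7  6  5  6
  k 11 11 11 11 10  9  8  7  6  5
The bottom-right entry gives D[11][9] = 5, so no sequence of fewer than 5 edits works. Backtracking through the table gives one optimal edit sequence (5 edits):
  cagvptoslfk → rcagvptoslfk (ins r @1)
  rcagvptoslfk → rcqgvptoslfk (sub a→q @3)
  rcqgvptoslfk → rcqgvposlfk (del t @7)
  rcqgvposlfk → rcqgvpslfk (del o @7)
  rcqgvpslfk → rcqgvpsfk (del l @8)
Edit distance = 5.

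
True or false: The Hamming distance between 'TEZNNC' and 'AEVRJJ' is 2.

Differing positions: 1, 3, 4, 5, 6. Hamming distance = 5, so the claim that d_H = 2 is false.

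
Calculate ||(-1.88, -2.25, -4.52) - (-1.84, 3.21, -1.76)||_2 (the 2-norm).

(Σ|x_i - y_i|^2)^(1/2) = (|-1.88 - (-1.84)|^2 + |-2.25 - 3.21|^2 + |-4.52 - (-1.76)|^2)^(1/2)
= (0.04^2 + 5.46^2 + 2.76^2)^(1/2) = (0.0016 + 29.8116 + 7.6176)^(1/2) = (37.4308)^(1/2) ≈ 6.1181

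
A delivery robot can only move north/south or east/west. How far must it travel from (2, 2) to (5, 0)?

Σ|x_i - y_i| = |2 - 5| + |2 - 0| = 3 + 2 = 5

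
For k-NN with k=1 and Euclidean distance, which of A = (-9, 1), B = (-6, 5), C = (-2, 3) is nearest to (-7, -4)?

Distances: d(A) ≈ 5.3852, d(B) ≈ 9.0554, d(C) ≈ 8.6023. Nearest: A = (-9, 1) with distance 5.3852.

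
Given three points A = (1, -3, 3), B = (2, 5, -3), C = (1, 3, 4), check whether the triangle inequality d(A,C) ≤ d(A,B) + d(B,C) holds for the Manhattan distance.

d(A,B) = 1 + 8 + 6 = 15, d(B,C) = 1 + 2 + 7 = 10, d(A,C) = 0 + 6 + 1 = 7.
d(A,C) = 7 ≤ 15 + 10 = 25. Triangle inequality is satisfied.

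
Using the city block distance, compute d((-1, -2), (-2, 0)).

Σ|x_i - y_i| = |-1 - (-2)| + |-2 - 0| = 1 + 2 = 3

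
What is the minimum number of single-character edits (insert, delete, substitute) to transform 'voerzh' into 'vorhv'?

Let D[i][j] be the edit distance between the first i characters of 'voerzh' and the first j characters of 'vorhv', with D[i][0] = i, D[0][j] = j, and D[i][j] = D[i-1][j-1] if the characters match, else 1 + min(D[i-1][j], D[i][j-1], D[i-1][j-1]). Filling the table (rows: prefixes of 'voerzh', columns: prefixes of 'vorhv'):
     ε  v  o  r  h  v
  ε  0  1  2  3  4  5
  v  1  0  1  2  3  4
  o  2  1  0  1  2  3
  e  3  2  1  1  2  3
  r  4  3  2  1  2  3
  z  5  4  3  2  2  3
  h  6  5  4  3  2  3
The bottom-right entry gives D[6][5] = 3, so no sequence of fewer than 3 edits works. Backtracking through the table gives one optimal edit sequence (3 edits):
  voerzh → vorzh (del e @3)
  vorzh → vorhh (sub z→h @4)
  vorhh → vorhv (sub h→v @5)
Edit distance = 3.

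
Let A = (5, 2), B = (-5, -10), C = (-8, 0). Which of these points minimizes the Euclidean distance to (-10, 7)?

Distances: d(A) ≈ 15.8114, d(B) ≈ 17.72, d(C) ≈ 7.2801. Nearest: C = (-8, 0) with distance 7.2801.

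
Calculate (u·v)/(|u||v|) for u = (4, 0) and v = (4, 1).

With u = (4, 0), v = (4, 1):
u·v = 4·4 + 0·1 = 16 + 0 = 16.
|u| = √(4² + 0²) = √16, |v| = √(4² + 1²) = √17, so |u||v| = √(16·17) = √272.
cos θ = (u·v)/(|u||v|) = 16/√272 ≈ 0.9701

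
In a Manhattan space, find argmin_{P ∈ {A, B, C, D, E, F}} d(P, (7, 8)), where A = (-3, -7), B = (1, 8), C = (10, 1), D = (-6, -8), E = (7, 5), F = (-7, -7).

Distances: d(A) = 25, d(B) = 6, d(C) = 10, d(D) = 29, d(E) = 3, d(F) = 29. Nearest: E = (7, 5) with distance 3.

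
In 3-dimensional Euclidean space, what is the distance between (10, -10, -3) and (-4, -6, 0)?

√(Σ(x_i - y_i)²) = √((10 - (-4))² + (-10 - (-6))² + (-3 - 0)²)
= √(14² + (-4)² + (-3)²) = √(196 + 16 + 9) = √221 ≈ 14.8661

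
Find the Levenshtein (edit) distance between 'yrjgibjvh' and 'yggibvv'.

Let D[i][j] be the edit distance between the first i characters of 'yrjgibjvh' and the first j characters of 'yggibvv', with D[i][0] = i, D[0][j] = j, and D[i][j] = D[i-1][j-1] if the characters match, else 1 + min(D[i-1][j], D[i][j-1], D[i-1][j-1]). Filling the table (rows: prefixes of 'yrjgibjvh', columns: prefixes of 'yggibvv'):
     ε  y  g  g  i  b  v  v
  ε  0  1  2  3  4  5  6  7
  y  1  0  1  2  3  4  5  6
  r  2  1  1  2  3  4  5  6
  j  3  2  2  2  3  4  5  6
  g  4  3  2  2  3  4  5  6
  i  5  4  3  3  2  3  4  5
  b  6  5  4  4  3  2  3  4
  j  7  6  5  5  4  3  3  4
  v  8  7  6  6  5  4  3  3
  h  9  8  7  7  6  5  4  4
The bottom-right entry gives D[9][7] = 4, so no sequence of fewer than 4 edits works. Backtracking through the table gives one optimal edit sequence (4 edits):
  yrjgibjvh → yjgibjvh (del r @2)
  yjgibjvh → yggibjvh (sub j→g @2)
  yggibjvh → yggibvh (del j @6)
  yggibvh → yggibvv (sub h→v @7)
Edit distance = 4.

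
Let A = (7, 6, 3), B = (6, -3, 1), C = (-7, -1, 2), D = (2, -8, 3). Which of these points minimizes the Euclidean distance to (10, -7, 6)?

Distances: d(A) ≈ 13.6748, d(B) ≈ 7.5498, d(C) ≈ 18.4662, d(D) ≈ 8.6023. Nearest: B = (6, -3, 1) with distance 7.5498.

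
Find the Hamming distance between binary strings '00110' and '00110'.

Differing positions: none. Hamming distance = 0.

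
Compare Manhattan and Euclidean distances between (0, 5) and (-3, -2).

L1 = |0 - (-3)| + |5 - (-2)| = 3 + 7 = 10
L2 = √(3² + 7²) = √58 ≈ 7.6158
L1 ≥ L2 always (equality iff movement is along one axis); L1 > L2 here.
Ratio L1/L2 = 10/√58 ≈ 1.3131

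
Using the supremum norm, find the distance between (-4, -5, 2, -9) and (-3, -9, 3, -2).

max(|x_i - y_i|) = max(|-4 - (-3)|, |-5 - (-9)|, |2 - 3|, |-9 - (-2)|) = max(1, 4, 1, 7) = 7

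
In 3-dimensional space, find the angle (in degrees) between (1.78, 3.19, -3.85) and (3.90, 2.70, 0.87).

With u = (1.78, 3.19, -3.85), v = (3.90, 2.70, 0.87):
u·v = 1.78·3.9 + 3.19·2.7 + (-3.85)·0.87 = 6.942 + 8.613 + (-3.3495) = 12.2055.
|u| = √(1.78² + 3.19² + (-3.85)²) = √(3.1684 + 10.1761 + 14.8225) = √28.167, |v| = √(3.9² + 2.7² + 0.87²) = √(15.21 + 7.29 + 0.7569) = √23.2569.
cos θ = (u·v)/(|u||v|) = 12.2055/(√28.167·√23.2569) ≈ 0.47688
θ = arccos(0.47688) ≈ 61.52°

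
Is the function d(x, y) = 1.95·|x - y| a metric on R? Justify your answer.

Yes. Since |x - y| is a metric on R and 1.95 > 0, the positive scalar multiple 1.95·|x - y| is also a metric: scaling by a positive constant preserves non-negativity, identity (d=0 ⟺ |x-y|=0 ⟺ x=y), symmetry, and the triangle inequality.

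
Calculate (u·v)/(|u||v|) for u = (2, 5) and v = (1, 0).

With u = (2, 5), v = (1, 0):
u·v = 2·1 + 5·0 = 2 + 0 = 2.
|u| = √(2² + 5²) = √29, |v| = √(1² + 0²) = √1, so |u||v| = √(29·1) = √29.
cos θ = (u·v)/(|u||v|) = 2/√29 ≈ 0.3714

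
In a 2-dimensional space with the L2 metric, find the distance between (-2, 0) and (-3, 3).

(Σ|x_i - y_i|^2)^(1/2) = (|-2 - (-3)|^2 + |0 - 3|^2)^(1/2)
= (1^2 + 3^2)^(1/2) = (1 + 9)^(1/2) = (10)^(1/2) ≈ 3.1623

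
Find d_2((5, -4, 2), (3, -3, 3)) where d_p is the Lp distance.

(Σ|x_i - y_i|^2)^(1/2) = (|5 - 3|^2 + |-4 - (-3)|^2 + |2 - 3|^2)^(1/2)
= (2^2 + 1^2 + 1^2)^(1/2) = (4 + 1 + 1)^(1/2) = (6)^(1/2) ≈ 2.4495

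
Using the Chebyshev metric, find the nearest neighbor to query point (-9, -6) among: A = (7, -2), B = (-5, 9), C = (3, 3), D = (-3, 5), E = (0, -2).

Distances: d(A) = 16, d(B) = 15, d(C) = 12, d(D) = 11, d(E) = 9. Nearest: E = (0, -2) with distance 9.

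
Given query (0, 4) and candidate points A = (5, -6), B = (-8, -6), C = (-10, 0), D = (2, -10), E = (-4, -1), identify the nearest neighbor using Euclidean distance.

Distances: d(A) ≈ 11.1803, d(B) ≈ 12.8062, d(C) ≈ 10.7703, d(D) ≈ 14.1421, d(E) ≈ 6.4031. Nearest: E = (-4, -1) with distance 6.4031.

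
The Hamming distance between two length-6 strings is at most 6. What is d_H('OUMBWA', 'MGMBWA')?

Differing positions: 1, 2. Hamming distance = 2. The maximum possible Hamming distance for length-6 strings is 6, so d_H/6 = 2/6 ≈ 0.3333.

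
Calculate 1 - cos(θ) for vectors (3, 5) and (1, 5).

With u = (3, 5), v = (1, 5):
u·v = 3·1 + 5·5 = 3 + 25 = 28.
|u| = √(3² + 5²) = √34, |v| = √(1² + 5²) = √26, so |u||v| = √(34·26) = √884.
cos θ = (u·v)/(|u||v|) = 28/√884 ≈ 0.9417
Cosine distance = 1 - cos θ ≈ 1 - 0.9417 = 0.0583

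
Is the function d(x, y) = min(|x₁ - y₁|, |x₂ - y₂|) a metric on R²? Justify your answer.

No. d fails identity of indiscernibles: take x = (-4, 0) and y = (-4, 9). Then d(x,y) = min(|-4 - (-4)|, |0 - 9|) = min(0, 9) = 0, yet x ≠ y.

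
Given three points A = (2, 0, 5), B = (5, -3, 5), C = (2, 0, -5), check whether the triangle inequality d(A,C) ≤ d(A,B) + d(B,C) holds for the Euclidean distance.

d(A,B) = √(3² + 3² + 0²) = √18 ≈ 4.2426, d(B,C) = √(3² + 3² + 10²) = √118 ≈ 10.8628, d(A,C) = √(0² + 0² + 10²) = √100 = 10.
d(A,C) = 10 ≤ 4.2426 + 10.8628 = 15.1054. Triangle inequality is satisfied.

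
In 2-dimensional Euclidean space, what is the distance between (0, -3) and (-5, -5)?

√(Σ(x_i - y_i)²) = √((0 - (-5))² + (-3 - (-5))²)
= √(5² + 2²) = √(25 + 4) = √29 ≈ 5.3852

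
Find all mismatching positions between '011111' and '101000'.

Differing positions: 1, 2, 4, 5, 6. Hamming distance = 5.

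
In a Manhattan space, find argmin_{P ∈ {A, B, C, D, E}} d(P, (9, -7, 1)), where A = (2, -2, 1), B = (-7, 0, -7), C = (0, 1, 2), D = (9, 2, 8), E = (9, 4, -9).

Distances: d(A) = 12, d(B) = 31, d(C) = 18, d(D) = 16, d(E) = 21. Nearest: A = (2, -2, 1) with distance 12.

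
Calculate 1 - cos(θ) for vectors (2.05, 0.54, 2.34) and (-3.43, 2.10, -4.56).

With u = (2.05, 0.54, 2.34), v = (-3.43, 2.10, -4.56):
u·v = 2.05·(-3.43) + 0.54·2.1 + 2.34·(-4.56) = (-7.0315) + 1.134 + (-10.6704) = -16.5679.
|u| = √(2.05² + 0.54² + 2.34²) = √(4.2025 + 0.2916 + 5.4756) = √9.9697, |v| = √((-3.43)² + 2.1² + (-4.56)²) = √(11.7649 + 4.41 + 20.7936) = √36.9685.
cos θ = (u·v)/(|u||v|) = -16.5679/(√9.9697·√36.9685) ≈ -0.863
Cosine distance = 1 - cos θ ≈ 1 - (-0.863) = 1.863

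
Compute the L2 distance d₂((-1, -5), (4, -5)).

√(Σ(x_i - y_i)²) = √((-1 - 4)² + (-5 - (-5))²)
= √((-5)² + 0²) = √(25 + 0) = √25 = 5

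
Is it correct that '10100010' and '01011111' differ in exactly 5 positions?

Differing positions: 1, 2, 3, 4, 5, 6, 8. Hamming distance = 7, so the claim that d_H = 5 is false.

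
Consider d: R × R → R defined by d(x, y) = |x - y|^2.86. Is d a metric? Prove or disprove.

No. d(x,y) = |x-y|^2.86 fails the triangle inequality since p = 2.86 > 1. Counterexample: x = 2, y = 6, z = 8. d(x,z) = |2 - 8|^2.86 = 6^2.86 ≈ 168.0787, but d(x,y) + d(y,z) = 4^2.86 + 2^2.86 ≈ 52.7098 + 7.2602 = 59.97. Since 168.0787 > 59.97, the triangle inequality is violated.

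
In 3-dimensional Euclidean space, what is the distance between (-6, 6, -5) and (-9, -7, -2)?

√(Σ(x_i - y_i)²) = √((-6 - (-9))² + (6 - (-7))² + (-5 - (-2))²)
= √(3² + 13² + (-3)²) = √(9 + 169 + 9) = √187 ≈ 13.6748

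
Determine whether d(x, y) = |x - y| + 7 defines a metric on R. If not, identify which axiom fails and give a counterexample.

No. d fails identity of indiscernibles (specifically d(x,x) = 0): d(-5, -5) = |-5 - (-5)| + 7 = 0 + 7 = 7 ≠ 0.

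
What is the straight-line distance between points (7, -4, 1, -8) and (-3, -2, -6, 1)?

√(Σ(x_i - y_i)²) = √((7 - (-3))² + (-4 - (-2))² + (1 - (-6))² + (-8 - 1)²)
= √(10² + (-2)² + 7² + (-9)²) = √(100 + 4 + 49 + 81) = √234 ≈ 15.2971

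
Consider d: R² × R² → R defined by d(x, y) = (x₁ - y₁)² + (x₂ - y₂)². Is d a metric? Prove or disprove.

No. The squared Euclidean distance fails the triangle inequality. Counterexample: x = (0, 0), y = (1, 5), z = (2, 10). d(x,z) = 2² + 10² = 104, but d(x,y) + d(y,z) = (1² + 5²) + (1² + 5²) = 26 + 26 = 52. Since 104 > 52, the triangle inequality is violated. (Note: √d, the ordinary Euclidean distance, IS a metric.)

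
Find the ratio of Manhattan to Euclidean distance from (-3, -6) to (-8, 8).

L1 = |-3 - (-8)| + |-6 - 8| = 5 + 14 = 19
L2 = √(5² + 14²) = √221 ≈ 14.8661
L1 ≥ L2 always (equality iff movement is along one axis); L1 > L2 here.
Ratio L1/L2 = 19/√221 ≈ 1.2781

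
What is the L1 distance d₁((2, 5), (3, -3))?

Σ|x_i - y_i| = |2 - 3| + |5 - (-3)| = 1 + 8 = 9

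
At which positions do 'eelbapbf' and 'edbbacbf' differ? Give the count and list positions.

Differing positions: 2, 3, 6. Hamming distance = 3.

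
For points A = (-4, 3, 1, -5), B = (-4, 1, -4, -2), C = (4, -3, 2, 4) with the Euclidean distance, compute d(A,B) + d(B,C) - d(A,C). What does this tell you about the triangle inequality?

d(A,B) = √(0² + 2² + 5² + 3²) = √38 ≈ 6.1644, d(B,C) = √(8² + 4² + 6² + 6²) = √152 ≈ 12.3288, d(A,C) = √(8² + 6² + 1² + 9²) = √182 ≈ 13.4907.
d(A,B) + d(B,C) - d(A,C) = 6.1644 + 12.3288 - 13.4907 = 18.4932 - 13.4907 = 5.0025 (to 4 decimal places). This is ≥ 0, so the triangle inequality holds for these points.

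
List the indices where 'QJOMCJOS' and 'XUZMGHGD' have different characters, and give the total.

Differing positions: 1, 2, 3, 5, 6, 7, 8. Hamming distance = 7.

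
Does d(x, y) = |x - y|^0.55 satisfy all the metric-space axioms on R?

Yes. With 0 < p = 0.55 ≤ 1, d(x,y) = |x-y|^0.55 is a metric on R. Non-negativity and symmetry are immediate; |x-y|^0.55 = 0 ⟺ |x-y| = 0 ⟺ x = y. For the triangle inequality, the function t ↦ t^0.55 is subadditive on [0,∞) when p ≤ 1, so |x-z|^0.55 ≤ (|x-y| + |y-z|)^0.55 ≤ |x-y|^0.55 + |y-z|^0.55.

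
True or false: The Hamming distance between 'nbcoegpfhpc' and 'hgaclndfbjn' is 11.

Differing positions: 1, 2, 3, 4, 5, 6, 7, 9, 10, 11. Hamming distance = 10, so the claim that d_H = 11 is false.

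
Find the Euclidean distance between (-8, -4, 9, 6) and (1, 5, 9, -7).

√(Σ(x_i - y_i)²) = √((-8 - 1)² + (-4 - 5)² + (9 - 9)² + (6 - (-7))²)
= √((-9)² + (-9)² + 0² + 13²) = √(81 + 81 + 0 + 169) = √331 ≈ 18.1934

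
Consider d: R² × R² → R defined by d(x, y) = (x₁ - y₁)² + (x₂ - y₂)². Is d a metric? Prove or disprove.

No. The squared Euclidean distance fails the triangle inequality. Counterexample: x = (0, 0), y = (2, 4), z = (4, 8). d(x,z) = 4² + 8² = 80, but d(x,y) + d(y,z) = (2² + 4²) + (2² + 4²) = 20 + 20 = 40. Since 80 > 40, the triangle inequality is violated. (Note: √d, the ordinary Euclidean distance, IS a metric.)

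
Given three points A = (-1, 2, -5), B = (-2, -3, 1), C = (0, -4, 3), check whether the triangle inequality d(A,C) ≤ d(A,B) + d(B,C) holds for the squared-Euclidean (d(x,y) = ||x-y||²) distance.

d(A,B) = 1² + 5² + 6² = 62, d(B,C) = 2² + 1² + 2² = 9, d(A,C) = 1² + 6² + 8² = 101.
d(A,C) = 101 > 62 + 9 = 71. Triangle inequality is VIOLATED. (Squared-Euclidean is not a metric — this is a counterexample.)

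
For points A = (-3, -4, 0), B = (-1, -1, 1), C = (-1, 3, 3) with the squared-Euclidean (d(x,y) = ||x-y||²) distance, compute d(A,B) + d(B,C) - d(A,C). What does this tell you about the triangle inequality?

d(A,B) = 2² + 3² + 1² = 14, d(B,C) = 0² + 4² + 2² = 20, d(A,C) = 2² + 7² + 3² = 62.
d(A,B) + d(B,C) - d(A,C) = 14 + 20 - 62 = 34 - 62 = -28. This is < 0, so the triangle inequality FAILS for these points (squared-Euclidean is not a metric).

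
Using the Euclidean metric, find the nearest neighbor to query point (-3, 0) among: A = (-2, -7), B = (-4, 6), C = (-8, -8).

Distances: d(A) ≈ 7.0711, d(B) ≈ 6.0828, d(C) ≈ 9.434. Nearest: B = (-4, 6) with distance 6.0828.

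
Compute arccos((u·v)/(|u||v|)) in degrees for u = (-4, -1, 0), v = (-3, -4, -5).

With u = (-4, -1, 0), v = (-3, -4, -5):
u·v = (-4)·(-3) + (-1)·(-4) + 0·(-5) = 12 + 4 + 0 = 16.
|u| = √((-4)² + (-1)² + 0²) = √17, |v| = √((-3)² + (-4)² + (-5)²) = √50, so |u||v| = √(17·50) = √850.
cos θ = (u·v)/(|u||v|) = 16/√850 ≈ 0.548795
θ = arccos(0.548795) ≈ 56.72°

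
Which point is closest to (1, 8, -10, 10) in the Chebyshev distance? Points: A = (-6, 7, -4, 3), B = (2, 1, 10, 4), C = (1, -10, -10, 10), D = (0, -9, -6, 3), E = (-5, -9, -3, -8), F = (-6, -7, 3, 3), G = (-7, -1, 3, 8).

Distances: d(A) = 7, d(B) = 20, d(C) = 18, d(D) = 17, d(E) = 18, d(F) = 15, d(G) = 13. Nearest: A = (-6, 7, -4, 3) with distance 7.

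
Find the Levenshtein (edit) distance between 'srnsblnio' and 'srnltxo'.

Let D[i][j] be the edit distance between the first i characters of 'srnsblnio' and the first j characters of 'srnltxo', with D[i][0] = i, D[0][j] = j, and D[i][j] = D[i-1][j-1] if the characters match, else 1 + min(D[i-1][j], D[i][j-1], D[i-1][j-1]). Filling the table (rows: prefixes of 'srnsblnio', columns: prefixes of 'srnltxo'):
     ε  s  r  n  l  t  x  o
  ε  0  1  2  3  4  5  6  7
  s  1  0  1  2  3  4  5  6
  r  2  1  0  1  2  3  4  5
  n  3  2  1  0  1  2  3  4
  s  4  3  2  1  1  2  3  4
  b  5  4  3  2  2  2  3  4
  l  6  5  4  3  2  3  3  4
  n  7  6  5  4  3  3  4  4
  i  8  7  6  5  4  4  4  5
  o  9  8  7  6  5  5  5  4
The bottom-right entry gives D[9][7] = 4, so no sequence of fewer than 4 edits works. Backtracking through the table gives one optimal edit sequence (4 edits):
  srnsblnio → srnblnio (del s @4)
  srnblnio → srnlnio (del b @4)
  srnlnio → srnltio (sub n→t @5)
  srnltio → srnltxo (sub i→x @6)
Edit distance = 4.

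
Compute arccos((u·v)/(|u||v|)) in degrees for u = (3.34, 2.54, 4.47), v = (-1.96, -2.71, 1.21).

With u = (3.34, 2.54, 4.47), v = (-1.96, -2.71, 1.21):
u·v = 3.34·(-1.96) + 2.54·(-2.71) + 4.47·1.21 = (-6.5464) + (-6.8834) + 5.4087 = -8.0211.
|u| = √(3.34² + 2.54² + 4.47²) = √(11.1556 + 6.4516 + 19.9809) = √37.5881, |v| = √((-1.96)² + (-2.71)² + 1.21²) = √(3.8416 + 7.3441 + 1.4641) = √12.6498.
cos θ = (u·v)/(|u||v|) = -8.0211/(√37.5881·√12.6498) ≈ -0.367847
θ = arccos(-0.367847) ≈ 111.58°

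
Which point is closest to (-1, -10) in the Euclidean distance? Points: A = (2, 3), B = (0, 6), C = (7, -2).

Distances: d(A) ≈ 13.3417, d(B) ≈ 16.0312, d(C) ≈ 11.3137. Nearest: C = (7, -2) with distance 11.3137.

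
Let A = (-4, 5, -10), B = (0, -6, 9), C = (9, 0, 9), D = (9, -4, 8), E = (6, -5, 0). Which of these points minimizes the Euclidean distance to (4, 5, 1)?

Distances: d(A) ≈ 13.6015, d(B) ≈ 14.1774, d(C) ≈ 10.6771, d(D) ≈ 12.4499, d(E) ≈ 10.247. Nearest: E = (6, -5, 0) with distance 10.247.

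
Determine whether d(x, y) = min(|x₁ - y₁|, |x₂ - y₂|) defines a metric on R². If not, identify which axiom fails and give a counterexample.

No. d fails identity of indiscernibles: take x = (0, 0) and y = (0, 7). Then d(x,y) = min(|0 - 0|, |0 - 7|) = min(0, 7) = 0, yet x ≠ y.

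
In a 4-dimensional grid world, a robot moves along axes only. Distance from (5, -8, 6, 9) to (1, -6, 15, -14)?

Σ|x_i - y_i| = |5 - 1| + |-8 - (-6)| + |6 - 15| + |9 - (-14)| = 4 + 2 + 9 + 23 = 38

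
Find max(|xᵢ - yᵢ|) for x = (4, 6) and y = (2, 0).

max(|x_i - y_i|) = max(|4 - 2|, |6 - 0|) = max(2, 6) = 6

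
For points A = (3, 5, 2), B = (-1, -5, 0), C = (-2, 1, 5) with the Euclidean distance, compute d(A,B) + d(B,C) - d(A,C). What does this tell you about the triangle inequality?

d(A,B) = √(4² + 10² + 2²) = √120 ≈ 10.9545, d(B,C) = √(1² + 6² + 5²) = √62 ≈ 7.874, d(A,C) = √(5² + 4² + 3²) = √50 ≈ 7.0711.
d(A,B) + d(B,C) - d(A,C) = 10.9545 + 7.874 - 7.0711 = 18.8285 - 7.0711 = 11.7574 (to 4 decimal places). This is ≥ 0, so the triangle inequality holds for these points.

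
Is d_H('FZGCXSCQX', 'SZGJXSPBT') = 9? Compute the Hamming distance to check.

Differing positions: 1, 4, 7, 8, 9. Hamming distance = 5, so the claim that d_H = 9 is false.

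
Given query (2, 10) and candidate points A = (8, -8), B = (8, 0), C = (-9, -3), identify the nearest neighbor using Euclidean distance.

Distances: d(A) ≈ 18.9737, d(B) ≈ 11.6619, d(C) ≈ 17.0294. Nearest: B = (8, 0) with distance 11.6619.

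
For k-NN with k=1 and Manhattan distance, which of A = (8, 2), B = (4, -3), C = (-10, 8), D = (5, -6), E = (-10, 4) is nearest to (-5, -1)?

Distances: d(A) = 16, d(B) = 11, d(C) = 14, d(D) = 15, d(E) = 10. Nearest: E = (-10, 4) with distance 10.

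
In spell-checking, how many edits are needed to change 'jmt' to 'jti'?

Let D[i][j] be the edit distance between the first i characters of 'jmt' and the first j characters of 'jti', with D[i][0] = i, D[0][j] = j, and D[i][j] = D[i-1][j-1] if the characters match, else 1 + min(D[i-1][j], D[i][j-1], D[i-1][j-1]). Filling the table (rows: prefixes of 'jmt', columns: prefixes of 'jti'):
     ε  j  t  i
  ε  0  1  2  3
  j  1  0  1  2
  m  2  1  1  2
  t  3  2  1  2
The bottom-right entry gives D[3][3] = 2, so no sequence of fewer than 2 edits works. Backtracking through the table gives one optimal edit sequence (2 edits):
  jmt → jtt (sub m→t @2)
  jtt → jti (sub t→i @3)
Edit distance = 2.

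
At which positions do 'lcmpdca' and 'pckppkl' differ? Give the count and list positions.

Differing positions: 1, 3, 5, 6, 7. Hamming distance = 5.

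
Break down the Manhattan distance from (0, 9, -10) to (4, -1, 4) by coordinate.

Σ|x_i - y_i| = |0 - 4| + |9 - (-1)| + |-10 - 4| = 4 + 10 + 14 = 28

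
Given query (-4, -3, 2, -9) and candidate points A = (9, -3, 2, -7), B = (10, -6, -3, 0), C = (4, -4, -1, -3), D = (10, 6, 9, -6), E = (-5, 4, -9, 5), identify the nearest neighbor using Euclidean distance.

Distances: d(A) ≈ 13.1529, d(B) ≈ 17.6352, d(C) ≈ 10.4881, d(D) ≈ 18.303, d(E) ≈ 19.1572. Nearest: C = (4, -4, -1, -3) with distance 10.4881.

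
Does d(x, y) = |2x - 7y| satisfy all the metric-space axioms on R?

No. d fails symmetry: d(1, 2) = |2·1 - 7·2| = |-12| = 12, but d(2, 1) = |2·2 - 7·1| = |-3| = 3. Since 12 ≠ 3, d(x,y) ≠ d(y,x) in general.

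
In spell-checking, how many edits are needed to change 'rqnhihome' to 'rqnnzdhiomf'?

Let D[i][j] be the edit distance between the first i characters of 'rqnhihome' and the first j characters of 'rqnnzdhiomf', with D[i][0] = i, D[0][j] = j, and D[i][j] = D[i-1][j-1] if the characters match, else 1 + min(D[i-1][j], D[i][j-1], D[i-1][j-1]). Filling the table (rows: prefixes of 'rqnhihome', columns: prefixes of 'rqnnzdhiomf'):
     ε  r  q  n  n  z  d  h  i  o  m  f
  ε  0  1  2  3  4  5  6  7  8  9 10 11
  r  1  0  1  2  3  4  5  6  7  8  9 10
  q  2  1  0  1  2  3  4  5  6  7  8  9
  n  3  2  1  0  1  2  3  4  5  6  7  8
  h  4  3  2  1  1  2  3  3  4  5  6  7
  i  5  4  3  2  2  2  3  4  3  4  5  6
  h  6  5  4  3  3  3  3  3  4  4  5  6
  o  7  6  5  4  4  4  4  4  4  4  5  6
  m  8  7  6  5  5  5  5  5  5  5  4  5
  e  9  8  7  6  6  6  6  6  6  6  5  5
The bottom-right entry gives D[9][11] = 5, so no sequence of fewer than 5 edits works. Backtracking through the table gives one optimal edit sequence (5 edits):
  rqnhihome → rqnnhihome (ins n @3)
  rqnnhihome → rqnnzhihome (ins z @5)
  rqnnzhihome → rqnnzdhihome (ins d @6)
  rqnnzdhihome → rqnnzdhiome (del h @9)
  rqnnzdhiome → rqnnzdhiomf (sub e→f @11)
Edit distance = 5.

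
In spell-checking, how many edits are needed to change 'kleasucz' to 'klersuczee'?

Let D[i][j] be the edit distance between the first i characters of 'kleasucz' and the first j characters of 'klersuczee', with D[i][0] = i, D[0][j] = j, and D[i][j] = D[i-1][j-1] if the characters match, else 1 + min(D[i-1][j], D[i][j-1], D[i-1][j-1]). Filling the table (rows: prefixes of 'kleasucz', columns: prefixes of 'klersuczee'):
     ε  k  l  e  r  s  u  c  z  e  e
  ε  0  1  2  3  4  5  6  7  8  9 10
  k  1  0  1  2  3  4  5  6  7  8  9
  l  2  1  0  1  2  3  4  5  6  7  8
  e  3  2  1  0  1  2  3  4  5  6  7
  a  4  3  2  1  1  2  3  4  5  6  7
  s  5  4  3  2  2  1  2  3  4  5  6
  u  6  5  4  3  3  2  1  2  3  4  5
  c  7  6  5  4  4  3  2  1  2  3  4
  z  8  7  6  5  5  4  3  2  1  2  3
The bottom-right entry gives D[8][10] = 3, so no sequence of fewer than 3 edits works. Backtracking through the table gives one optimal edit sequence (3 edits):
  kleasucz → klersucz (sub a→r @4)
  klersucz → klersucze (ins e @9)
  klersucze → klersuczee (ins e @10)
Edit distance = 3.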